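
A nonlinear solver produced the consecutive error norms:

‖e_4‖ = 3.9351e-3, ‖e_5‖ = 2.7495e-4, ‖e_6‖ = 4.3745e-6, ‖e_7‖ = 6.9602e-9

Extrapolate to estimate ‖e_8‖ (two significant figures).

3.1e-13

First estimate the order: p ≈ ln(‖e_7‖/‖e_6‖) / ln(‖e_6‖/‖e_5‖) = ln(6.9602e-9/4.3745e-6)/ln(4.3745e-6/2.7495e-4) = ln(0.00159108)/ln(0.0159102) ≈ 1.5561.
Then ‖e_8‖ ≈ ‖e_7‖·(‖e_7‖/‖e_6‖)^p = 6.9602e-9·(0.00159108)^1.5561 = 6.9602e-9·4.42133e-05 ≈ 3.077e-13.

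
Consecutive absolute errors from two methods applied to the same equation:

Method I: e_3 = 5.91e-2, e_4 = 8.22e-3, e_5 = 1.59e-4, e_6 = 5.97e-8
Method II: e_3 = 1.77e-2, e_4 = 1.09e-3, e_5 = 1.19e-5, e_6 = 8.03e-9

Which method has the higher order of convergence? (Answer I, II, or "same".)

I

Method I: p ≈ ln(5.97e-8/1.59e-4)/ln(1.59e-4/8.22e-3) ≈ 2.00.
Method II: p ≈ ln(8.03e-9/1.19e-5)/ln(1.19e-5/1.09e-3) ≈ 1.62.
Method I has the higher order (≈2.0 vs ≈1.6).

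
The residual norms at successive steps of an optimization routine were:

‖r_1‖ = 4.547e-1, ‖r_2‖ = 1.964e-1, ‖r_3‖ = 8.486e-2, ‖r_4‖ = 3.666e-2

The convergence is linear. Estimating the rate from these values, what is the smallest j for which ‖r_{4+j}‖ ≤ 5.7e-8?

Rate ρ ≈ ‖r_4‖/‖r_3‖ = 3.666e-2/8.486e-2 = 0.4320.
After j more steps, ‖r_{4+j}‖ ≈ 3.666e-2·ρ^j; need ρ^j ≤ 5.7e-8/3.666e-2 = 1.55483e-06.
j ≥ ln(1.55483e-06)/ln(0.4320) = -13.3741/-0.83933 = 15.934.
So 16 more iterations are needed.

16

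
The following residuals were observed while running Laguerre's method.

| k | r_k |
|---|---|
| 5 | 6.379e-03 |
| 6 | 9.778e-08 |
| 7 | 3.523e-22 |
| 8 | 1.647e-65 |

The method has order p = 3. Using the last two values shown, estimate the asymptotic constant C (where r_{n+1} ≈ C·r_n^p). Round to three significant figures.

C ≈ r_8 / r_7^3
  = 1.647e-65 / (3.523e-22)^3
  = 1.647e-65 / 4.37258e-65 ≈ 0.37667

0.377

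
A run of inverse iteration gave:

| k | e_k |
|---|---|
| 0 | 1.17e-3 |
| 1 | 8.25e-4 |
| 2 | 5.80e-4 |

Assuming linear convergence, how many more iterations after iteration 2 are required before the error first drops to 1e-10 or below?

Rate ρ ≈ e_2/e_1 = 5.80e-4/8.25e-4 = 0.7030.
After j more steps, e_{2+j} ≈ 5.80e-4·ρ^j; need ρ^j ≤ 1e-10/5.80e-4 = 1.72414e-07.
j ≥ ln(1.72414e-07)/ln(0.7030) = -15.5734/-0.35240 = 44.192.
So 45 more iterations are needed.

45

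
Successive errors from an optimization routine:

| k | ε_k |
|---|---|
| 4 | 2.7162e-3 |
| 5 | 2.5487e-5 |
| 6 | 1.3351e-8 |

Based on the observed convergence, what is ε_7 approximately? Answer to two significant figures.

6.6e-14

First estimate the order: p ≈ ln(ε_6/ε_5) / ln(ε_5/ε_4) = ln(1.3351e-8/2.5487e-5)/ln(2.5487e-5/2.7162e-3) = ln(0.000523836)/ln(0.00938333) ≈ 1.6180.
Then ε_7 ≈ ε_6·(ε_6/ε_5)^p = 1.3351e-8·(0.000523836)^1.6180 = 1.3351e-8·4.91652e-06 ≈ 6.564e-14.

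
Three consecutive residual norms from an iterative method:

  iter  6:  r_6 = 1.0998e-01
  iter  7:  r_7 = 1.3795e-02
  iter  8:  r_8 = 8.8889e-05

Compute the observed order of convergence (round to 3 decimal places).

2.430

p ≈ ln(r_8/r_7) / ln(r_7/r_6)
  = ln(8.8889e-05/1.3795e-02) / ln(1.3795e-02/1.0998e-01)
  = ln(0.00644357) / ln(0.125432)
  = -5.044673 / -2.075991 ≈ 2.430007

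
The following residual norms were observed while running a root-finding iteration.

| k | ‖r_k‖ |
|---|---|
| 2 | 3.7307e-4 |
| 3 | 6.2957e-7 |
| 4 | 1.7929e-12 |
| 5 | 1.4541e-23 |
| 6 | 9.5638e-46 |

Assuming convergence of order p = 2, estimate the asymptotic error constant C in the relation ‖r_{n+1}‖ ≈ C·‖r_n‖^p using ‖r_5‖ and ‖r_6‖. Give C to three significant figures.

4.52

C ≈ ‖r_6‖ / ‖r_5‖^2
  = 9.5638e-46 / (1.4541e-23)^2
  = 9.5638e-46 / 2.11441e-46 ≈ 4.5232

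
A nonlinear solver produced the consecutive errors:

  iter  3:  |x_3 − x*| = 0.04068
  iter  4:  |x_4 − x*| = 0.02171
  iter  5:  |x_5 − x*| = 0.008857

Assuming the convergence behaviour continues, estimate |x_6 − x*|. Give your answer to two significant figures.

2.5e-3

First estimate the order: p ≈ ln(|x_5 − x*|/|x_4 − x*|) / ln(|x_4 − x*|/|x_3 − x*|) = ln(0.008857/0.02171)/ln(0.02171/0.04068) = ln(0.407969)/ln(0.533677) ≈ 1.4277.
Then |x_6 − x*| ≈ |x_5 − x*|·(|x_5 − x*|/|x_4 − x*|)^p = 0.008857·(0.407969)^1.4277 = 0.008857·0.27803 ≈ 0.002463.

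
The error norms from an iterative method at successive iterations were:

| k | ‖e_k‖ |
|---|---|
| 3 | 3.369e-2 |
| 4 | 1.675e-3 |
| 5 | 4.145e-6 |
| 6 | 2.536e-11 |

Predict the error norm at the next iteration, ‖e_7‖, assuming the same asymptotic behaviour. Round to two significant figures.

9.5e-22

First estimate the order: p ≈ ln(‖e_6‖/‖e_5‖) / ln(‖e_5‖/‖e_4‖) = ln(2.536e-11/4.145e-6)/ln(4.145e-6/1.675e-3) = ln(6.11821e-06)/ln(0.00247463) ≈ 2.0002.
Then ‖e_7‖ ≈ ‖e_6‖·(‖e_6‖/‖e_5‖)^p = 2.536e-11·(6.11821e-06)^2.0002 = 2.536e-11·3.73427e-11 ≈ 9.47e-22.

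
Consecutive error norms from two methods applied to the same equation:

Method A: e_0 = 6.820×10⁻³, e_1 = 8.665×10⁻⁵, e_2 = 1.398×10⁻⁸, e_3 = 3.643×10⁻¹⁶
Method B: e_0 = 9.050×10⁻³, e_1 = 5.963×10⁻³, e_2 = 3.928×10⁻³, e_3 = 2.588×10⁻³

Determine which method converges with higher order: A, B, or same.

Method A: p ≈ ln(3.643×10⁻¹⁶/1.398×10⁻⁸)/ln(1.398×10⁻⁸/8.665×10⁻⁵) ≈ 2.00.
Method B: p ≈ ln(2.588×10⁻³/3.928×10⁻³)/ln(3.928×10⁻³/5.963×10⁻³) ≈ 1.00.
Method A has the higher order (≈2.0 vs ≈1.0).

A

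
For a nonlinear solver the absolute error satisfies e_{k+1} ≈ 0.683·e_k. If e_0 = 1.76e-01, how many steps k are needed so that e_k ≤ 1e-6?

32

After k steps, e_k ≈ 1.76e-01·0.683^k.
Need 0.683^k ≤ 1e-6/1.76e-01 = 5.68182e-06.
k ≥ ln(5.68182e-06)/ln(0.683) = -12.0782/-0.38126 = 31.680.
Smallest integer k = 32.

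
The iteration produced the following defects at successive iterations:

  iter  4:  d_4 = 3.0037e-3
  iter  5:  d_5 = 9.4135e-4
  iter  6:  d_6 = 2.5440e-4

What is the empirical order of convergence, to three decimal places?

p ≈ ln(d_6/d_5) / ln(d_5/d_4)
  = ln(2.5440e-4/9.4135e-4) / ln(9.4135e-4/3.0037e-3)
  = ln(0.27025) / ln(0.313397)
  = -1.308408 / -1.160285 ≈ 1.127661

1.128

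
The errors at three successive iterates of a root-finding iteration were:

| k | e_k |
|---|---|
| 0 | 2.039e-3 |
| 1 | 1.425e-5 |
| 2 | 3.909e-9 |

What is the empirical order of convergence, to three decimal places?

p ≈ ln(e_2/e_1) / ln(e_1/e_0)
  = ln(3.909e-9/1.425e-5) / ln(1.425e-5/2.039e-3)
  = ln(0.000274316) / ln(0.00698872)
  = -8.201230 / -4.963458 ≈ 1.652322

1.652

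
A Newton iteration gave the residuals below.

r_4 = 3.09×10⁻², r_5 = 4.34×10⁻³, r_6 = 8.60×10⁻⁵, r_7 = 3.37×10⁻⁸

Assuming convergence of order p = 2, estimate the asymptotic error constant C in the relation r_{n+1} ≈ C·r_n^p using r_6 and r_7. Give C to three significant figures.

C ≈ r_7 / r_6^2
  = 3.37×10⁻⁸ / (8.60×10⁻⁵)^2
  = 3.37×10⁻⁸ / 7.396e-09 ≈ 4.5565

4.56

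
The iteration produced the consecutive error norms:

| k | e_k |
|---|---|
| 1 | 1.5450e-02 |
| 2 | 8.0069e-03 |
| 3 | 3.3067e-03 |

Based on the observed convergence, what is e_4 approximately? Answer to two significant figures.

First estimate the order: p ≈ ln(e_3/e_2) / ln(e_2/e_1) = ln(3.3067e-03/8.0069e-03)/ln(8.0069e-03/1.5450e-02) = ln(0.412981)/ln(0.518246) ≈ 1.3454.
Then e_4 ≈ e_3·(e_3/e_2)^p = 3.3067e-03·(0.412981)^1.3454 = 3.3067e-03·0.304279 ≈ 0.001006.

1.0e-3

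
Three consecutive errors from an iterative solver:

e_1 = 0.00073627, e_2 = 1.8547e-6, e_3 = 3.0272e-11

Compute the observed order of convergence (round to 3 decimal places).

p ≈ ln(e_3/e_2) / ln(e_2/e_1)
  = ln(3.0272e-11/1.8547e-6) / ln(1.8547e-6/0.00073627)
  = ln(1.63218e-05) / ln(0.00251905)
  = -11.023009 / -5.983873 ≈ 1.842119

1.842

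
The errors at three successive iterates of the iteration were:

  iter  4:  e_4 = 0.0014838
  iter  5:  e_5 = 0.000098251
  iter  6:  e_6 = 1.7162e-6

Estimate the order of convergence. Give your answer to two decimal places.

p ≈ ln(e_6/e_5) / ln(e_5/e_4)
  = ln(1.7162e-6/0.000098251) / ln(0.000098251/0.0014838)
  = ln(0.0174675) / ln(0.0662158)
  = -4.04741 / -2.71484 ≈ 1.49085

1.49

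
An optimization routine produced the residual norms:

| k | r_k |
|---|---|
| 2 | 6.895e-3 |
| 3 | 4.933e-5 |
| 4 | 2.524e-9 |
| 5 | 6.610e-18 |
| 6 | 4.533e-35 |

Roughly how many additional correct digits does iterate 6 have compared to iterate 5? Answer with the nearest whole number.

17

Digits gained ≈ log₁₀(r_5/r_6) = log₁₀(6.610e-18/4.533e-35) = log₁₀(1.4582e+17) ≈ 17.164.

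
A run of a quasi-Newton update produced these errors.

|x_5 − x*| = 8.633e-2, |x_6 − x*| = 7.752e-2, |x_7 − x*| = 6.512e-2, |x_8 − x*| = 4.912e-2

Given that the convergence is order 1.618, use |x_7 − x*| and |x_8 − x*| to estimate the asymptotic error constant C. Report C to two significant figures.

C ≈ |x_8 − x*| / |x_7 − x*|^1.618
  = 4.912e-2 / (6.512e-2)^1.618
  = 4.912e-2 / 0.012039 ≈ 4.0801

4.1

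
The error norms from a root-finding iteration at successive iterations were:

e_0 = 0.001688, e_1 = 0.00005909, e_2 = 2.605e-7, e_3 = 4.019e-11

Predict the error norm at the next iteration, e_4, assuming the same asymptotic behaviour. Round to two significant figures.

First estimate the order: p ≈ ln(e_3/e_2) / ln(e_2/e_1) = ln(4.019e-11/2.605e-7)/ln(2.605e-7/0.00005909) = ln(0.00015428)/ln(0.00440853) ≈ 1.6181.
Then e_4 ≈ e_3·(e_3/e_2)^p = 4.019e-11·(0.00015428)^1.6181 = 4.019e-11·6.79679e-07 ≈ 2.732e-17.

2.7e-17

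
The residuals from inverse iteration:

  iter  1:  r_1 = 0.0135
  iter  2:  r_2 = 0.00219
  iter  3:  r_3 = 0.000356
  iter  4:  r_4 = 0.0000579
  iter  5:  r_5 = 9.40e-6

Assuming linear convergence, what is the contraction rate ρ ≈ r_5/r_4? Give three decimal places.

0.162

ρ ≈ r_5/r_4 = 9.40e-6/0.0000579 = 0.16235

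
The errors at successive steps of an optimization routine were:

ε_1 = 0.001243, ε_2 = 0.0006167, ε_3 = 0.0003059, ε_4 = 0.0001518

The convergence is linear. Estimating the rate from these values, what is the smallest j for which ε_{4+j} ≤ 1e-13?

Rate ρ ≈ ε_4/ε_3 = 0.0001518/0.0003059 = 0.4962.
After j more steps, ε_{4+j} ≈ 0.0001518·ρ^j; need ρ^j ≤ 1e-13/0.0001518 = 6.58762e-10.
j ≥ ln(6.58762e-10)/ln(0.4962) = -21.1407/-0.70078 = 30.167.
So 31 more iterations are needed.

31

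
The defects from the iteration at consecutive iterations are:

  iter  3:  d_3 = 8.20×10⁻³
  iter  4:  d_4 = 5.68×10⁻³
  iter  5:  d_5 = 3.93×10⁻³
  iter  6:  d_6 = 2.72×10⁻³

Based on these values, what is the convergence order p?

1

Consecutive ratios: d_6/d_5 = 2.72×10⁻³/3.93×10⁻³ = 0.692112, d_5/d_4 = 3.93×10⁻³/5.68×10⁻³ = 0.691901.
p ≈ ln(0.692112)/ln(0.691901) = -0.3680/-0.3683 ≈ 1.00.
So the convergence is linear (order 1).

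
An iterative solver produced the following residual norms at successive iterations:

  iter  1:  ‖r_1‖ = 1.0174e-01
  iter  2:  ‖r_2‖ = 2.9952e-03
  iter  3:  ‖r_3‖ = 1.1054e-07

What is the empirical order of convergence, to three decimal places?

p ≈ ln(‖r_3‖/‖r_2‖) / ln(‖r_2‖/‖r_1‖)
  = ln(1.1054e-07/2.9952e-03) / ln(2.9952e-03/1.0174e-01)
  = ln(3.69057e-05) / ln(0.0294397)
  = -10.207145 / -3.525411 ≈ 2.895306

2.895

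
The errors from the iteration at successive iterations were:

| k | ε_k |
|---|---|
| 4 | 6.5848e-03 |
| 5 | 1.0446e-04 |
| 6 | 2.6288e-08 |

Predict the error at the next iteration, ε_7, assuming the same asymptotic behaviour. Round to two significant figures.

1.7e-15

First estimate the order: p ≈ ln(ε_6/ε_5) / ln(ε_5/ε_4) = ln(2.6288e-08/1.0446e-04)/ln(1.0446e-04/6.5848e-03) = ln(0.000251656)/ln(0.0158638) ≈ 2.0000.
Then ε_7 ≈ ε_6·(ε_6/ε_5)^p = 2.6288e-08·(0.000251656)^2.0000 = 2.6288e-08·6.33307e-08 ≈ 1.665e-15.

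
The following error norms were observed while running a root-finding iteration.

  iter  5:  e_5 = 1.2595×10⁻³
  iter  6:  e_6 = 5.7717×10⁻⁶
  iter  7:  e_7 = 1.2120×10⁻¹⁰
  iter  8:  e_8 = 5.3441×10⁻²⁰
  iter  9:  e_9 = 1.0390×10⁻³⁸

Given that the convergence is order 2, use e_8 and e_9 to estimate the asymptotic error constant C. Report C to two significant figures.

C ≈ e_9 / e_8^2
  = 1.0390×10⁻³⁸ / (5.3441×10⁻²⁰)^2
  = 1.0390×10⁻³⁸ / 2.85594e-39 ≈ 3.638

3.6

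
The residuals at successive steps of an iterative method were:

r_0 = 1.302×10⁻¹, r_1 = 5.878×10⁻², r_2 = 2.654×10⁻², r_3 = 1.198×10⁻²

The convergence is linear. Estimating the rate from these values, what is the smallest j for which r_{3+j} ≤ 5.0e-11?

Rate ρ ≈ r_3/r_2 = 1.198×10⁻²/2.654×10⁻² = 0.4514.
After j more steps, r_{3+j} ≈ 1.198×10⁻²·ρ^j; need ρ^j ≤ 5.0e-11/1.198×10⁻² = 4.17362e-09.
j ≥ ln(4.17362e-09)/ln(0.4514) = -19.2945/-0.79540 = 24.258.
So 25 more iterations are needed.

25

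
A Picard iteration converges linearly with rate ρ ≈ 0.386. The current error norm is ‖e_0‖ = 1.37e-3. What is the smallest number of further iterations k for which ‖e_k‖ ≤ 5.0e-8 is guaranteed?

11

After k steps, ‖e_k‖ ≈ 1.37e-3·0.386^k.
Need 0.386^k ≤ 5.0e-8/1.37e-3 = 3.64964e-05.
k ≥ ln(3.64964e-05)/ln(0.386) = -10.2183/-0.95192 = 10.734.
Smallest integer k = 11.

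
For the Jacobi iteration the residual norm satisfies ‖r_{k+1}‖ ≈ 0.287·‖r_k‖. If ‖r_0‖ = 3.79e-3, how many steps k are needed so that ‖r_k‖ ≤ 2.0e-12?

18

After k steps, ‖r_k‖ ≈ 3.79e-3·0.287^k.
Need 0.287^k ≤ 2.0e-12/3.79e-3 = 5.27704e-10.
k ≥ ln(5.27704e-10)/ln(0.287) = -21.3625/-1.24827 = 17.114.
Smallest integer k = 18.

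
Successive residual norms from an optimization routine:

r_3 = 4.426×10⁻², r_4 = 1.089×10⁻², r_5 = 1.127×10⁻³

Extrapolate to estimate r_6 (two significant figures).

2.9e-5

First estimate the order: p ≈ ln(r_5/r_4) / ln(r_4/r_3) = ln(1.127×10⁻³/1.089×10⁻²)/ln(1.089×10⁻²/4.426×10⁻²) = ln(0.103489)/ln(0.246046) ≈ 1.6176.
Then r_6 ≈ r_5·(r_5/r_4)^p = 1.127×10⁻³·(0.103489)^1.6176 = 1.127×10⁻³·0.0254972 ≈ 2.874e-05.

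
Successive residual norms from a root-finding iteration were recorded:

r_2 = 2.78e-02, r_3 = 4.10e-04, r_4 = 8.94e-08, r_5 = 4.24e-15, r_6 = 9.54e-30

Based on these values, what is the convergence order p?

Consecutive ratios: r_6/r_5 = 9.54e-30/4.24e-15 = 2.25e-15, r_5/r_4 = 4.24e-15/8.94e-08 = 4.74273e-08.
p ≈ ln(2.25e-15)/ln(4.74273e-08) = -33.7278/-16.8641 ≈ 2.00.
So the convergence is quadratic (order 2).

2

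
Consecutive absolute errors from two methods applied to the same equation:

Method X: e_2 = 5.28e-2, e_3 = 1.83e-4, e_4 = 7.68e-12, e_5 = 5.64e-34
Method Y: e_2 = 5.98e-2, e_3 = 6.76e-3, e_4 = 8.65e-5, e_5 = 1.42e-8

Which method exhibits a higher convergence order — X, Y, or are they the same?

Method X: p ≈ ln(5.64e-34/7.68e-12)/ln(7.68e-12/1.83e-4) ≈ 3.00.
Method Y: p ≈ ln(1.42e-8/8.65e-5)/ln(8.65e-5/6.76e-3) ≈ 2.00.
Method X has the higher order (≈3.0 vs ≈2.0).

X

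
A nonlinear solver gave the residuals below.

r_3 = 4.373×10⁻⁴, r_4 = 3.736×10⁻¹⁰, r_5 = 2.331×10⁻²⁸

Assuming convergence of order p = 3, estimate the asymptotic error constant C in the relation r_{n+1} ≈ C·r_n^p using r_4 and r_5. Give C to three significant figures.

4.47

C ≈ r_5 / r_4^3
  = 2.331×10⁻²⁸ / (3.736×10⁻¹⁰)^3
  = 2.331×10⁻²⁸ / 5.2146e-29 ≈ 4.4701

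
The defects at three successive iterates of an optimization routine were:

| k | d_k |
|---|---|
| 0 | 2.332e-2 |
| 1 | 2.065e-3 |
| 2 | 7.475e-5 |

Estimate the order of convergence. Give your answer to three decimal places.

p ≈ ln(d_2/d_1) / ln(d_1/d_0)
  = ln(7.475e-5/2.065e-3) / ln(2.065e-3/2.332e-2)
  = ln(0.0361985) / ln(0.0885506)
  = -3.318738 / -2.424181 ≈ 1.369014

1.369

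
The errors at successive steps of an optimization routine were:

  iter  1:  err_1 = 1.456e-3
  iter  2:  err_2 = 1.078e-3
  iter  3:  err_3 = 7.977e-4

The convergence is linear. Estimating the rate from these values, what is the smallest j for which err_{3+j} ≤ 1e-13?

Rate ρ ≈ err_3/err_2 = 7.977e-4/1.078e-3 = 0.7400.
After j more steps, err_{3+j} ≈ 7.977e-4·ρ^j; need ρ^j ≤ 1e-13/7.977e-4 = 1.2536e-10.
j ≥ ln(1.2536e-10)/ln(0.7400) = -22.7998/-0.30111 = 75.719.
So 76 more iterations are needed.

76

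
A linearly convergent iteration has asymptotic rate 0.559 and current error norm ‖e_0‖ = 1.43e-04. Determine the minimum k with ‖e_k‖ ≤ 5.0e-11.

After k steps, ‖e_k‖ ≈ 1.43e-04·0.559^k.
Need 0.559^k ≤ 5.0e-11/1.43e-04 = 3.4965e-07.
k ≥ ln(3.4965e-07)/ln(0.559) = -14.8663/-0.58161 = 25.561.
Smallest integer k = 26.

26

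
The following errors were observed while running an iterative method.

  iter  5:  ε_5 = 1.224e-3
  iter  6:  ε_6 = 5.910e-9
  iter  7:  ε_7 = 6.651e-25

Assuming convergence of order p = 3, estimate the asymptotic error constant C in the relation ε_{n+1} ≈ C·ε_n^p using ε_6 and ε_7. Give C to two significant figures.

C ≈ ε_7 / ε_6^3
  = 6.651e-25 / (5.910e-9)^3
  = 6.651e-25 / 2.06425e-25 ≈ 3.222

3.2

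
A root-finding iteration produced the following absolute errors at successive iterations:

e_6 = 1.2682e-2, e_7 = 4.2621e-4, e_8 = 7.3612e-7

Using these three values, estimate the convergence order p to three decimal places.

p ≈ ln(e_8/e_7) / ln(e_7/e_6)
  = ln(7.3612e-7/4.2621e-4) / ln(4.2621e-4/1.2682e-2)
  = ln(0.00172713) / ln(0.0336075)
  = -6.361294 / -3.393006 ≈ 1.874825

1.875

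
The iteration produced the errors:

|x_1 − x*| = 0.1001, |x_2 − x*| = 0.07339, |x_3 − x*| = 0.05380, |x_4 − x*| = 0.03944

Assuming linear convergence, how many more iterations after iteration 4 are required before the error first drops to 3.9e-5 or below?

Rate ρ ≈ |x_4 − x*|/|x_3 − x*| = 0.03944/0.05380 = 0.7331.
After j more steps, |x_{4+j} − x*| ≈ 0.03944·ρ^j; need ρ^j ≤ 3.9e-5/0.03944 = 0.000988844.
j ≥ ln(0.000988844)/ln(0.7331) = -6.9190/-0.31047 = 22.286.
So 23 more iterations are needed.

23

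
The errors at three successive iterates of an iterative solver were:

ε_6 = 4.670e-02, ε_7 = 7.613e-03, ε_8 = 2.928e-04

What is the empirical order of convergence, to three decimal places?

1.796

p ≈ ln(ε_8/ε_7) / ln(ε_7/ε_6)
  = ln(2.928e-04/7.613e-03) / ln(7.613e-03/4.670e-02)
  = ln(0.0384605) / ln(0.163019)
  = -3.258124 / -1.813889 ≈ 1.796209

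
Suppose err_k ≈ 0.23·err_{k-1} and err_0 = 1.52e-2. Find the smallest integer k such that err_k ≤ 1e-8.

10

After k steps, err_k ≈ 1.52e-2·0.23^k.
Need 0.23^k ≤ 1e-8/1.52e-2 = 6.57895e-07.
k ≥ ln(6.57895e-07)/ln(0.23) = -14.2342/-1.46968 = 9.685.
Smallest integer k = 10.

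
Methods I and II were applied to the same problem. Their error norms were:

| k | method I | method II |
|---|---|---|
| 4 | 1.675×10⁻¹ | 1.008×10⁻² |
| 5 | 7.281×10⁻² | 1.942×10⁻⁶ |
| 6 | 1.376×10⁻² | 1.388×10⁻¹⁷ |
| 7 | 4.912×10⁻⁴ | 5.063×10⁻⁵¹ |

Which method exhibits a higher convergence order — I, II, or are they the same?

Method I: p ≈ ln(4.912×10⁻⁴/1.376×10⁻²)/ln(1.376×10⁻²/7.281×10⁻²) ≈ 2.00.
Method II: p ≈ ln(5.063×10⁻⁵¹/1.388×10⁻¹⁷)/ln(1.388×10⁻¹⁷/1.942×10⁻⁶) ≈ 3.00.
Method II has the higher order (≈3.0 vs ≈2.0).

II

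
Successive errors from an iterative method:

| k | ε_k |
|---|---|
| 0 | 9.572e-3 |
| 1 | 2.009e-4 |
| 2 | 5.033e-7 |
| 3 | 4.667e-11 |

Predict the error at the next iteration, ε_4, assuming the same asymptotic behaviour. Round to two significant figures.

First estimate the order: p ≈ ln(ε_3/ε_2) / ln(ε_2/ε_1) = ln(4.667e-11/5.033e-7)/ln(5.033e-7/2.009e-4) = ln(9.2728e-05)/ln(0.00250523) ≈ 1.5504.
Then ε_4 ≈ ε_3·(ε_3/ε_2)^p = 4.667e-11·(9.2728e-05)^1.5504 = 4.667e-11·5.59196e-07 ≈ 2.61e-17.

2.6e-17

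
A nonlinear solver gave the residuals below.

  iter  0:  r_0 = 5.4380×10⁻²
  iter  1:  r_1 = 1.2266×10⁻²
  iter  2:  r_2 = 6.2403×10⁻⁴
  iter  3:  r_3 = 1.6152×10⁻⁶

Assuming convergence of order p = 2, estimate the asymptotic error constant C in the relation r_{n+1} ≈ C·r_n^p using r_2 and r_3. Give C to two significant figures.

C ≈ r_3 / r_2^2
  = 1.6152×10⁻⁶ / (6.2403×10⁻⁴)^2
  = 1.6152×10⁻⁶ / 3.89413e-07 ≈ 4.1478

4.1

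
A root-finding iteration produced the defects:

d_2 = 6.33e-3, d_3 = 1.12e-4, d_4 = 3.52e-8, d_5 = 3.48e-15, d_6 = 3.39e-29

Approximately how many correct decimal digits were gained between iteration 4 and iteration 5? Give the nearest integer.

Digits gained ≈ log₁₀(d_4/d_5) = log₁₀(3.52e-8/3.48e-15) = log₁₀(1.01149e+07) ≈ 7.005.

7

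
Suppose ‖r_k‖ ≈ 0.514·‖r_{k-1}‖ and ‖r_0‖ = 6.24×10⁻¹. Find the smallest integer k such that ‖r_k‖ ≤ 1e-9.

After k steps, ‖r_k‖ ≈ 6.24×10⁻¹·0.514^k.
Need 0.514^k ≤ 1e-9/6.24×10⁻¹ = 1.60256e-09.
k ≥ ln(1.60256e-09)/ln(0.514) = -20.2517/-0.66553 = 30.429.
Smallest integer k = 31.

31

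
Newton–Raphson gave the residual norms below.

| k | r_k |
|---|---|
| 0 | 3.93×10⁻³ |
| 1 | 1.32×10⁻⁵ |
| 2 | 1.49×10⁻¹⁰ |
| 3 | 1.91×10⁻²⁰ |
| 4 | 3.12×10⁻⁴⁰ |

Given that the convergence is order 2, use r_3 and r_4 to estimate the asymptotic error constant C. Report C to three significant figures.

C ≈ r_4 / r_3^2
  = 3.12×10⁻⁴⁰ / (1.91×10⁻²⁰)^2
  = 3.12×10⁻⁴⁰ / 3.6481e-40 ≈ 0.85524

0.855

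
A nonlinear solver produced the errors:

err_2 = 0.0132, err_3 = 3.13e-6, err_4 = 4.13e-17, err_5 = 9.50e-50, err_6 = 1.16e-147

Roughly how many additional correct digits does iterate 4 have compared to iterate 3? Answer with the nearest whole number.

Digits gained ≈ log₁₀(err_3/err_4) = log₁₀(3.13e-6/4.13e-17) = log₁₀(7.57869e+10) ≈ 10.880.

11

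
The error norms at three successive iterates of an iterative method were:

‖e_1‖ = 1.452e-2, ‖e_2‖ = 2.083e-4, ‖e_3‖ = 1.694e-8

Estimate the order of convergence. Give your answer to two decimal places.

2.22

p ≈ ln(‖e_3‖/‖e_2‖) / ln(‖e_2‖/‖e_1‖)
  = ln(1.694e-8/2.083e-4) / ln(2.083e-4/1.452e-2)
  = ln(8.1325e-05) / ln(0.0143457)
  = -9.41706 / -4.24431 ≈ 2.21875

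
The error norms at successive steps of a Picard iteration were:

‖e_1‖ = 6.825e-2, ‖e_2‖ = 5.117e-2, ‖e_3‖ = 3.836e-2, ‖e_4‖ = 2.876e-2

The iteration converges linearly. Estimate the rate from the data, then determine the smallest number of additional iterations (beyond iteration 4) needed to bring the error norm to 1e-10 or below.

Rate ρ ≈ ‖e_4‖/‖e_3‖ = 2.876e-2/3.836e-2 = 0.7497.
After j more steps, ‖e_{4+j}‖ ≈ 2.876e-2·ρ^j; need ρ^j ≤ 1e-10/2.876e-2 = 3.47705e-09.
j ≥ ln(3.47705e-09)/ln(0.7497) = -19.4771/-0.28808 = 67.610.
So 68 more iterations are needed.

68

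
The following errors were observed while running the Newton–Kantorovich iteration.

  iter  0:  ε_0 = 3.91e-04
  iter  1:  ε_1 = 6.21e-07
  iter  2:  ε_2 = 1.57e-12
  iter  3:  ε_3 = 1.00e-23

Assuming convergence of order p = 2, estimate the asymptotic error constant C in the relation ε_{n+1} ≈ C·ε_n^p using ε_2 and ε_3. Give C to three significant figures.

C ≈ ε_3 / ε_2^2
  = 1.00e-23 / (1.57e-12)^2
  = 1.00e-23 / 2.4649e-24 ≈ 4.057

4.06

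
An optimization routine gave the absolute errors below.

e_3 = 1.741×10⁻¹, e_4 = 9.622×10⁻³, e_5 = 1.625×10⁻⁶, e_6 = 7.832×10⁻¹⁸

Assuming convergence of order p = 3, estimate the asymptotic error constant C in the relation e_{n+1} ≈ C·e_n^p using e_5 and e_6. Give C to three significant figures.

C ≈ e_6 / e_5^3
  = 7.832×10⁻¹⁸ / (1.625×10⁻⁶)^3
  = 7.832×10⁻¹⁸ / 4.29102e-18 ≈ 1.8252

1.83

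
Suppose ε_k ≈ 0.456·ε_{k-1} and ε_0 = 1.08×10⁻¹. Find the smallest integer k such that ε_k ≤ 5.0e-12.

31

After k steps, ε_k ≈ 1.08×10⁻¹·0.456^k.
Need 0.456^k ≤ 5.0e-12/1.08×10⁻¹ = 4.62963e-11.
k ≥ ln(4.62963e-11)/ln(0.456) = -23.7960/-0.78526 = 30.303.
Smallest integer k = 31.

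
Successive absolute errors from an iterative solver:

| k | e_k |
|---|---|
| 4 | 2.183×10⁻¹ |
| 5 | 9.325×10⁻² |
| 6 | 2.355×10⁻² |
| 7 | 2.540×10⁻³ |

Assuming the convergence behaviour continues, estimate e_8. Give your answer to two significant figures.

First estimate the order: p ≈ ln(e_7/e_6) / ln(e_6/e_5) = ln(2.540×10⁻³/2.355×10⁻²)/ln(2.355×10⁻²/9.325×10⁻²) = ln(0.107856)/ln(0.252547) ≈ 1.6182.
Then e_8 ≈ e_7·(e_7/e_6)^p = 2.540×10⁻³·(0.107856)^1.6182 = 2.540×10⁻³·0.0272238 ≈ 6.915e-05.

6.9e-5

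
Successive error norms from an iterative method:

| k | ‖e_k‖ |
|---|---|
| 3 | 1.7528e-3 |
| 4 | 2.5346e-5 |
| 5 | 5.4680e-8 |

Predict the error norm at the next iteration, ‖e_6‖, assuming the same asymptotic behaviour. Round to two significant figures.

7.5e-12

First estimate the order: p ≈ ln(‖e_5‖/‖e_4‖) / ln(‖e_4‖/‖e_3‖) = ln(5.4680e-8/2.5346e-5)/ln(2.5346e-5/1.7528e-3) = ln(0.00215734)/ln(0.0144603) ≈ 1.4491.
Then ‖e_6‖ ≈ ‖e_5‖·(‖e_5‖/‖e_4‖)^p = 5.4680e-8·(0.00215734)^1.4491 = 5.4680e-8·0.000136956 ≈ 7.489e-12.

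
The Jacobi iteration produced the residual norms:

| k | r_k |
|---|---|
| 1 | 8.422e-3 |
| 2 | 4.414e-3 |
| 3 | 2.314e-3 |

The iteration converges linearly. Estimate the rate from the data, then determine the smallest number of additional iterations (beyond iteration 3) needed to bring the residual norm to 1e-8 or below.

Rate ρ ≈ r_3/r_2 = 2.314e-3/4.414e-3 = 0.5242.
After j more steps, r_{3+j} ≈ 2.314e-3·ρ^j; need ρ^j ≤ 1e-8/2.314e-3 = 4.32152e-06.
j ≥ ln(4.32152e-06)/ln(0.5242) = -12.3519/-0.64588 = 19.124.
So 20 more iterations are needed.

20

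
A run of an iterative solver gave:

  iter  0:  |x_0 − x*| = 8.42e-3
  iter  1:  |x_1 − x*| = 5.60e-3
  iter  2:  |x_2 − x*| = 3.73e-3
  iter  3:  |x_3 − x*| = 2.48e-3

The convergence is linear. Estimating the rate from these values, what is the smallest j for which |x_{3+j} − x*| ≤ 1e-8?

31

Rate ρ ≈ |x_3 − x*|/|x_2 − x*| = 2.48e-3/3.73e-3 = 0.6649.
After j more steps, |x_{3+j} − x*| ≈ 2.48e-3·ρ^j; need ρ^j ≤ 1e-8/2.48e-3 = 4.03226e-06.
j ≥ ln(4.03226e-06)/ln(0.6649) = -12.4212/-0.40812 = 30.435.
So 31 more iterations are needed.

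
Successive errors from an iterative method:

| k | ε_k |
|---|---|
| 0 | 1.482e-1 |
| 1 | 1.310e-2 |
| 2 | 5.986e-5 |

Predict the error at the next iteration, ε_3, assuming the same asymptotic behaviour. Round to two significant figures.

First estimate the order: p ≈ ln(ε_2/ε_1) / ln(ε_1/ε_0) = ln(5.986e-5/1.310e-2)/ln(1.310e-2/1.482e-1) = ln(0.00456947)/ln(0.0883941) ≈ 2.2211.
Then ε_3 ≈ ε_2·(ε_2/ε_1)^p = 5.986e-5·(0.00456947)^2.2211 = 5.986e-5·6.34349e-06 ≈ 3.797e-10.

3.8e-10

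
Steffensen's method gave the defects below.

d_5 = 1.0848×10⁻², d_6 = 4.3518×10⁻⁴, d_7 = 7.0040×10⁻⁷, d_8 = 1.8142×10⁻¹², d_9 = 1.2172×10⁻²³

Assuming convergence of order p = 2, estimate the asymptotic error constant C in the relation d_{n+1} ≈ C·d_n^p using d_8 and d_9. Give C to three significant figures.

C ≈ d_9 / d_8^2
  = 1.2172×10⁻²³ / (1.8142×10⁻¹²)^2
  = 1.2172×10⁻²³ / 3.29132e-24 ≈ 3.6982

3.70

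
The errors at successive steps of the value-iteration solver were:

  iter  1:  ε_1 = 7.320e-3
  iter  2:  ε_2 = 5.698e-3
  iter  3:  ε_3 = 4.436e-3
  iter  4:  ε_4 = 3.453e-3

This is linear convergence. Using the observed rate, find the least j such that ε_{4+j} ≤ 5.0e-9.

54

Rate ρ ≈ ε_4/ε_3 = 3.453e-3/4.436e-3 = 0.7784.
After j more steps, ε_{4+j} ≈ 3.453e-3·ρ^j; need ρ^j ≤ 5.0e-9/3.453e-3 = 1.44802e-06.
j ≥ ln(1.44802e-06)/ln(0.7784) = -13.4453/-0.25051 = 53.672.
So 54 more iterations are needed.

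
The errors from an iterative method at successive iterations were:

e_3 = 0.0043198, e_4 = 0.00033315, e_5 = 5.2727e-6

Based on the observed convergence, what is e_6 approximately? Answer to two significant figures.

6.4e-9

First estimate the order: p ≈ ln(e_5/e_4) / ln(e_4/e_3) = ln(5.2727e-6/0.00033315)/ln(0.00033315/0.0043198) = ln(0.0158268)/ln(0.0771216) ≈ 1.6181.
Then e_6 ≈ e_5·(e_5/e_4)^p = 5.2727e-6·(0.0158268)^1.6181 = 5.2727e-6·0.00122022 ≈ 6.434e-09.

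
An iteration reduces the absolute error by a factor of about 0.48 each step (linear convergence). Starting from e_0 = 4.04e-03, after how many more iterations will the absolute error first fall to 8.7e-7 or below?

12

After k steps, e_k ≈ 4.04e-03·0.48^k.
Need 0.48^k ≤ 8.7e-7/4.04e-03 = 0.000215347.
k ≥ ln(0.000215347)/ln(0.48) = -8.4433/-0.73397 = 11.504.
Smallest integer k = 12.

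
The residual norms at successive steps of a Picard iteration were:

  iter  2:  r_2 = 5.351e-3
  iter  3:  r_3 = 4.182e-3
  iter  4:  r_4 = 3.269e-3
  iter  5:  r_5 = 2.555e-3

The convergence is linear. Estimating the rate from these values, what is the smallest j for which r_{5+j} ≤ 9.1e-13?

89

Rate ρ ≈ r_5/r_4 = 2.555e-3/3.269e-3 = 0.7816.
After j more steps, r_{5+j} ≈ 2.555e-3·ρ^j; need ρ^j ≤ 9.1e-13/2.555e-3 = 3.56164e-10.
j ≥ ln(3.56164e-10)/ln(0.7816) = -21.7556/-0.24641 = 88.290.
So 89 more iterations are needed.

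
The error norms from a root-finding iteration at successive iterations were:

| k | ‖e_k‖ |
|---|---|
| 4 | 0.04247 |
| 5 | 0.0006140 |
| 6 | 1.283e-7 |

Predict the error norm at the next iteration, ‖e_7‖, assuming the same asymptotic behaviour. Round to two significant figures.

First estimate the order: p ≈ ln(‖e_6‖/‖e_5‖) / ln(‖e_5‖/‖e_4‖) = ln(1.283e-7/0.0006140)/ln(0.0006140/0.04247) = ln(0.000208958)/ln(0.0144573) ≈ 2.0001.
Then ‖e_7‖ ≈ ‖e_6‖·(‖e_6‖/‖e_5‖)^p = 1.283e-7·(0.000208958)^2.0001 = 1.283e-7·4.36265e-08 ≈ 5.597e-15.

5.6e-15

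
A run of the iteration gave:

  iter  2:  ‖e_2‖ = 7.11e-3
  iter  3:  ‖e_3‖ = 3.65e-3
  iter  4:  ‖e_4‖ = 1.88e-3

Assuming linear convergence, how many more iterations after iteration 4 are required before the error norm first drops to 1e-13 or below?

36

Rate ρ ≈ ‖e_4‖/‖e_3‖ = 1.88e-3/3.65e-3 = 0.5151.
After j more steps, ‖e_{4+j}‖ ≈ 1.88e-3·ρ^j; need ρ^j ≤ 1e-13/1.88e-3 = 5.31915e-11.
j ≥ ln(5.31915e-11)/ln(0.5151) = -23.6571/-0.66339 = 35.661.
So 36 more iterations are needed.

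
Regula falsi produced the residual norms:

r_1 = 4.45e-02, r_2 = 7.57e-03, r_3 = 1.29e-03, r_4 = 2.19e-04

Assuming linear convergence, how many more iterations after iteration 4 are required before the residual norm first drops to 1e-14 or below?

14

Rate ρ ≈ r_4/r_3 = 2.19e-04/1.29e-03 = 0.1698.
After j more steps, r_{4+j} ≈ 2.19e-04·ρ^j; need ρ^j ≤ 1e-14/2.19e-04 = 4.56621e-11.
j ≥ ln(4.56621e-11)/ln(0.1698) = -23.8098/-1.77313 = 13.428.
So 14 more iterations are needed.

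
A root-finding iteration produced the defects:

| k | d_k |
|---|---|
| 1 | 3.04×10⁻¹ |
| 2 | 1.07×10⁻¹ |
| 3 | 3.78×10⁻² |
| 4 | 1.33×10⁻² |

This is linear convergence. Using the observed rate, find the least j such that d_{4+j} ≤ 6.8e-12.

Rate ρ ≈ d_4/d_3 = 1.33×10⁻²/3.78×10⁻² = 0.3519.
After j more steps, d_{4+j} ≈ 1.33×10⁻²·ρ^j; need ρ^j ≤ 6.8e-12/1.33×10⁻² = 5.11278e-10.
j ≥ ln(5.11278e-10)/ln(0.3519) = -21.3941/-1.04441 = 20.484.
So 21 more iterations are needed.

21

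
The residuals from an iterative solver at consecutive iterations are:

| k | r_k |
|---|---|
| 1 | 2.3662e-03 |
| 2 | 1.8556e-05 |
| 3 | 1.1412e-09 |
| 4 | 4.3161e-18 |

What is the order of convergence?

Consecutive ratios: r_4/r_3 = 4.3161e-18/1.1412e-09 = 3.78207e-09, r_3/r_2 = 1.1412e-09/1.8556e-05 = 6.15003e-05.
p ≈ ln(3.78207e-09)/ln(6.15003e-05) = -19.3930/-9.6965 ≈ 2.00.
So the convergence is quadratic (order 2).

2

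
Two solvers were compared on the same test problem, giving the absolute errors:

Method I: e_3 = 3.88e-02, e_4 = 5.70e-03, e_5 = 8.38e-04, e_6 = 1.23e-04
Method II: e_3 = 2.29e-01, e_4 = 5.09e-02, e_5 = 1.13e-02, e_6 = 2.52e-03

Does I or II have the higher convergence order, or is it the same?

Method I: p ≈ ln(1.23e-04/8.38e-04)/ln(8.38e-04/5.70e-03) ≈ 1.00.
Method II: p ≈ ln(2.52e-03/1.13e-02)/ln(1.13e-02/5.09e-02) ≈ 1.00.
Both orders ≈ 1.0 — effectively the same.

same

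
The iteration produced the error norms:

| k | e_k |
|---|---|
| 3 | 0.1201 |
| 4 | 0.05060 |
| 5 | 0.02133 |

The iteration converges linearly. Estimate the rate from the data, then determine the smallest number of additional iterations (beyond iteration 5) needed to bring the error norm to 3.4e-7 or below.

13

Rate ρ ≈ e_5/e_4 = 0.02133/0.05060 = 0.4215.
After j more steps, e_{5+j} ≈ 0.02133·ρ^j; need ρ^j ≤ 3.4e-7/0.02133 = 1.594e-05.
j ≥ ln(1.594e-05)/ln(0.4215) = -11.0467/-0.86394 = 12.786.
So 13 more iterations are needed.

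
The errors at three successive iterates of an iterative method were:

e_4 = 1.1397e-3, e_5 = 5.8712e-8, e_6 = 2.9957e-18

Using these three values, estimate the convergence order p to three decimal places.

p ≈ ln(e_6/e_5) / ln(e_5/e_4)
  = ln(2.9957e-18/5.8712e-8) / ln(5.8712e-8/1.1397e-3)
  = ln(5.10236e-11) / ln(5.15153e-05)
  = -23.698733 / -9.873632 ≈ 2.400204

2.400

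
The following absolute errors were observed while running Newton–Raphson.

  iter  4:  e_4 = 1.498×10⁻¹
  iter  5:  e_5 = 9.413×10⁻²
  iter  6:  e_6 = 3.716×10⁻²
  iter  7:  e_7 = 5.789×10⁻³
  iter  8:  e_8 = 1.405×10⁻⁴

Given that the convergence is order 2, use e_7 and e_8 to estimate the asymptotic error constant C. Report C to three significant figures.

C ≈ e_8 / e_7^2
  = 1.405×10⁻⁴ / (5.789×10⁻³)^2
  = 1.405×10⁻⁴ / 3.35125e-05 ≈ 4.1925

4.19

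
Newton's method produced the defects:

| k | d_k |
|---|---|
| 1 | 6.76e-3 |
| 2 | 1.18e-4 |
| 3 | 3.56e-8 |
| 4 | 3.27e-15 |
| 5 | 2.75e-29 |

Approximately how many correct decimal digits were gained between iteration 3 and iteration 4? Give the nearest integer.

Digits gained ≈ log₁₀(d_3/d_4) = log₁₀(3.56e-8/3.27e-15) = log₁₀(1.08869e+07) ≈ 7.037.

7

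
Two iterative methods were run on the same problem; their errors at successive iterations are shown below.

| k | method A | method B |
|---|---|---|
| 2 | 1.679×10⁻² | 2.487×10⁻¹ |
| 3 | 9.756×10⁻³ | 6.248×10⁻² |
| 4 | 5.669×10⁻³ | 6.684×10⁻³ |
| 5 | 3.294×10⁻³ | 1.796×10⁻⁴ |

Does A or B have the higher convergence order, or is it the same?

Method A: p ≈ ln(3.294×10⁻³/5.669×10⁻³)/ln(5.669×10⁻³/9.756×10⁻³) ≈ 1.00.
Method B: p ≈ ln(1.796×10⁻⁴/6.684×10⁻³)/ln(6.684×10⁻³/6.248×10⁻²) ≈ 1.62.
Method B has the higher order (≈1.6 vs ≈1.0).

B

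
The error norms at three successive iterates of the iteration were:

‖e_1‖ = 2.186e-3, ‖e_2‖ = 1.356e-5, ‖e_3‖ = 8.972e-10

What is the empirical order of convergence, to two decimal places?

1.89

p ≈ ln(‖e_3‖/‖e_2‖) / ln(‖e_2‖/‖e_1‖)
  = ln(8.972e-10/1.356e-5) / ln(1.356e-5/2.186e-3)
  = ln(6.61652e-05) / ln(0.00620311)
  = -9.62336 / -5.08270 ≈ 1.89336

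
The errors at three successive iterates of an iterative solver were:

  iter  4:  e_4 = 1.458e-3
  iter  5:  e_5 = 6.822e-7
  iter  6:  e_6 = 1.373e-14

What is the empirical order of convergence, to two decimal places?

2.31

p ≈ ln(e_6/e_5) / ln(e_5/e_4)
  = ln(1.373e-14/6.822e-7) / ln(6.822e-7/1.458e-3)
  = ln(2.01261e-08) / ln(0.000467901)
  = -17.72125 / -7.66725 ≈ 2.31129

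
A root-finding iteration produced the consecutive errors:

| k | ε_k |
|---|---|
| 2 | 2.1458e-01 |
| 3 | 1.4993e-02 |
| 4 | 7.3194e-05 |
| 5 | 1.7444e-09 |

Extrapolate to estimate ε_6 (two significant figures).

First estimate the order: p ≈ ln(ε_5/ε_4) / ln(ε_4/ε_3) = ln(1.7444e-09/7.3194e-05)/ln(7.3194e-05/1.4993e-02) = ln(2.38326e-05)/ln(0.00488188) ≈ 2.0000.
Then ε_6 ≈ ε_5·(ε_5/ε_4)^p = 1.7444e-09·(2.38326e-05)^2.0000 = 1.7444e-09·5.67993e-10 ≈ 9.908e-19.

9.9e-19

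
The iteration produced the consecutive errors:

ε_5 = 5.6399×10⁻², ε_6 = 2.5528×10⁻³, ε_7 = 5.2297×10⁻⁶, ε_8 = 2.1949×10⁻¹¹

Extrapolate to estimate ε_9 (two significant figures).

3.9e-22

First estimate the order: p ≈ ln(ε_8/ε_7) / ln(ε_7/ε_6) = ln(2.1949×10⁻¹¹/5.2297×10⁻⁶)/ln(5.2297×10⁻⁶/2.5528×10⁻³) = ln(4.19699e-06)/ln(0.00204861) ≈ 2.0000.
Then ε_9 ≈ ε_8·(ε_8/ε_7)^p = 2.1949×10⁻¹¹·(4.19699e-06)^2.0000 = 2.1949×10⁻¹¹·1.76147e-11 ≈ 3.866e-22.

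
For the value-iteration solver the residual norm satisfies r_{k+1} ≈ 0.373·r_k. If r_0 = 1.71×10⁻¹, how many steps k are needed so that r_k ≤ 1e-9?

20

After k steps, r_k ≈ 1.71×10⁻¹·0.373^k.
Need 0.373^k ≤ 1e-9/1.71×10⁻¹ = 5.84795e-09.
k ≥ ln(5.84795e-09)/ln(0.373) = -18.9572/-0.98618 = 19.223.
Smallest integer k = 20.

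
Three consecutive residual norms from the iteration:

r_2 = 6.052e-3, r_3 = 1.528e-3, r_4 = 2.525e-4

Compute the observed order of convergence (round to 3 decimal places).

1.308

p ≈ ln(r_4/r_3) / ln(r_3/r_2)
  = ln(2.525e-4/1.528e-3) / ln(1.528e-3/6.052e-3)
  = ln(0.165249) / ln(0.252479)
  = -1.800302 / -1.376427 ≈ 1.307953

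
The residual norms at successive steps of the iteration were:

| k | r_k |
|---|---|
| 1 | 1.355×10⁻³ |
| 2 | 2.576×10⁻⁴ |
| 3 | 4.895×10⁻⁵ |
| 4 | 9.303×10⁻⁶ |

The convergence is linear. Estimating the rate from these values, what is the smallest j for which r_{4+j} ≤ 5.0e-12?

Rate ρ ≈ r_4/r_3 = 9.303×10⁻⁶/4.895×10⁻⁵ = 0.1901.
After j more steps, r_{4+j} ≈ 9.303×10⁻⁶·ρ^j; need ρ^j ≤ 5.0e-12/9.303×10⁻⁶ = 5.37461e-07.
j ≥ ln(5.37461e-07)/ln(0.1901) = -14.4364/-1.66021 = 8.696.
So 9 more iterations are needed.

9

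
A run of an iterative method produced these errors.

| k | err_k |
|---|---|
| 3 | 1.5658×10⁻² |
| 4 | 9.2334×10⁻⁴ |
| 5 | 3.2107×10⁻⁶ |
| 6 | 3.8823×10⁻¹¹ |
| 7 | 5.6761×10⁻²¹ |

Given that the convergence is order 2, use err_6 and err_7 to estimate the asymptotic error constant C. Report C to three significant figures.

3.77

C ≈ err_7 / err_6^2
  = 5.6761×10⁻²¹ / (3.8823×10⁻¹¹)^2
  = 5.6761×10⁻²¹ / 1.50723e-21 ≈ 3.7659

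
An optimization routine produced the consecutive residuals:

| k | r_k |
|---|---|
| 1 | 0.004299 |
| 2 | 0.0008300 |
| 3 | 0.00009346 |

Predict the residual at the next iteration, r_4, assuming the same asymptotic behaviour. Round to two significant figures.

First estimate the order: p ≈ ln(r_3/r_2) / ln(r_2/r_1) = ln(0.00009346/0.0008300)/ln(0.0008300/0.004299) = ln(0.112602)/ln(0.193068) ≈ 1.3278.
Then r_4 ≈ r_3·(r_3/r_2)^p = 0.00009346·(0.112602)^1.3278 = 0.00009346·0.0550355 ≈ 5.144e-06.

5.1e-6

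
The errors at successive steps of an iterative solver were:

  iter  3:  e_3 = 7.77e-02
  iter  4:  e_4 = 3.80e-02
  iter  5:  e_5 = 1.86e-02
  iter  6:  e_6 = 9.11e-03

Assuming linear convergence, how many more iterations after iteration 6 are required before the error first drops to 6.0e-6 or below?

11

Rate ρ ≈ e_6/e_5 = 9.11e-03/1.86e-02 = 0.4898.
After j more steps, e_{6+j} ≈ 9.11e-03·ρ^j; need ρ^j ≤ 6.0e-6/9.11e-03 = 0.000658617.
j ≥ ln(0.000658617)/ln(0.4898) = -7.3254/-0.71376 = 10.263.
So 11 more iterations are needed.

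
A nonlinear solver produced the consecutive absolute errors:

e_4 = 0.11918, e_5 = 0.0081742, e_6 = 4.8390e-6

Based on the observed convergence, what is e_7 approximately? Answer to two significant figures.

5.4e-15

First estimate the order: p ≈ ln(e_6/e_5) / ln(e_5/e_4) = ln(4.8390e-6/0.0081742)/ln(0.0081742/0.11918) = ln(0.000591985)/ln(0.068587) ≈ 2.7735.
Then e_7 ≈ e_6·(e_6/e_5)^p = 4.8390e-6·(0.000591985)^2.7735 = 4.8390e-6·1.11687e-09 ≈ 5.405e-15.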